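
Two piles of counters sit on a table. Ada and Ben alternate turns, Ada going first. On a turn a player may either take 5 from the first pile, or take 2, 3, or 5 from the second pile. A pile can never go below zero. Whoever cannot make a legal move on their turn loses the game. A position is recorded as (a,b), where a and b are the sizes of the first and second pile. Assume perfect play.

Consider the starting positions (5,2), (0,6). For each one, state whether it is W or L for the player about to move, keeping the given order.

(5,2): L, (0,6): W

Classify positions by backward induction: terminal positions (no move available) are L. From any other position, the mover wins iff some move reaches an L.
No move ever increases a pile, so every position that can arise here has a ≤ 5 and b ≤ 6; it is enough to label the cells with 0 ≤ a ≤ 5 and 0 ≤ b ≤ 6.
Every move lowers a or b (never raises either), so fill the grid row by row in increasing a, and left to right within a row: each cell's successors are then already labelled.
      b=0  b=1  b=2  b=3  b=4  b=5  b=6
a=0:    L    L    W    W    W    W    W
a=1:    L    L    W    W    W    W    W
a=2:    L    L    W    W    W    W    W
a=3:    L    L    W    W    W    W    W
a=4:    L    L    W    W    W    W    W
a=5:    W    W    L    L    W    W    W
Cells with no legal move (terminal, hence L): (0,0), (0,1), (1,0), (1,1), (2,0), (2,1), (3,0), (3,1), (4,0), (4,1).
The remaining L cells, each justified by listing all of its moves:
(5,2): L (options (0,2)(W), (5,0)(W) are all W)
(5,3): L (options (0,3)(W), (5,1)(W), (5,0)(W) are all W)
Every other cell has at least one move into one of the L cells above, so it is W.
(5,2): one of the L cells justified above, so L
(0,6): the move to (0,1) reaches an L cell, so W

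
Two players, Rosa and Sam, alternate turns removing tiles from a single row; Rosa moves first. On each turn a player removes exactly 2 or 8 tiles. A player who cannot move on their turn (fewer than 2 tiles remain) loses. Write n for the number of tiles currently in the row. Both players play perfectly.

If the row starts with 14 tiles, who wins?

Compute win/loss labels from the base case upward. A position with no move is L. Any other position is W if it can reach an L in one move, else L.
n=0: no move → L
n=1: no move → L
n=2: reaches L-position 0 → W
n=3: reaches L-position 1 → W
n=4: only reaches 2(W), which is W → L
n=5: only reaches 3(W), which is W → L
n=6: reaches L-position 4 → W
n=7: reaches L-position 5 → W
n=8: reaches L-position 0 → W
n=9: reaches L-position 1 → W
n=10: only reaches 8(W), 2(W), all W → L
n=11: only reaches 9(W), 3(W), all W → L
n=12: reaches L-position 10 → W
n=13: reaches L-position 11 → W
n=14: only reaches 12(W), 6(W), all W → L
Every move from 14 reaches a W position, so the mover loses.

Sam wins.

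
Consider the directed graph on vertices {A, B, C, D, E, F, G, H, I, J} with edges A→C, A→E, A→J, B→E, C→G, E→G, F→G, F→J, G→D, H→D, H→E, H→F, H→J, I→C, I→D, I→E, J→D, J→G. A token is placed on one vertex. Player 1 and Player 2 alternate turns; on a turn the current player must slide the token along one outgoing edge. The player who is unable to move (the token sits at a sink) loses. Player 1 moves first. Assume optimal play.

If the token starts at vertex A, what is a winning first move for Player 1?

Move to E.

Work bottom-up. With no move the player to move loses. Otherwise the position is W if at least one move leads to an L position for the opponent, and L if every move leads to a W.
Every edge goes from a vertex to one that appears earlier in the order D, G, J, F, C, E, B, H, A, I, so processing vertices in that order labels each vertex after all of its successors.
D: no outgoing edge → L
G: reaches L-position D → W
J: reaches L-position D → W
F: only reaches J(W), G(W), all W → L
C: only reaches G(W), which is W → L
E: only reaches G(W), which is W → L
B: reaches L-position E → W
H: reaches L-position E → W
A: reaches L-position E → W
I: reaches L-position E → W
From A, the L positions reachable in one move are: E, C. Any move reaching one of these is winning.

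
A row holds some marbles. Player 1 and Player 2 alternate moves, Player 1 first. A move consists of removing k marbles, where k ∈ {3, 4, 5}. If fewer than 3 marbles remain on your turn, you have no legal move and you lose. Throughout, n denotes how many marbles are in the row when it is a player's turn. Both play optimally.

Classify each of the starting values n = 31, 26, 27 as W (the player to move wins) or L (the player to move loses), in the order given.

31: W, 26: L, 27: W

Work bottom-up. With no move the player to move loses. Otherwise the position is W if at least one move leads to an L position for the opponent, and L if every move leads to a W.
n=0: no move → L
n=1: no move → L
n=2: no move → L
n=3: W (go to 0, an L position)
n=4: W (go to 1, an L position)
n=5: W (go to 2, an L position)
n=6: W (go to 2, an L position)
n=7: W (go to 2, an L position)
n=8: L (options 5(W), 4(W), 3(W) are all W)
n=9: L (options 6(W), 5(W), 4(W) are all W)
n=10: L (options 7(W), 6(W), 5(W) are all W)
n=11: W (go to 8, an L position)
n=12: W (go to 9, an L position)
n=13: W (go to 10, an L position)
n=14: W (go to 10, an L position)
n=15: W (go to 10, an L position)
n=16: L (options 13(W), 12(W), 11(W) are all W)
n=17: L (options 14(W), 13(W), 12(W) are all W)
n=18: L (options 15(W), 14(W), 13(W) are all W)
n=19: W (go to 16, an L position)
n=20: W (go to 17, an L position)
n=21: W (go to 18, an L position)
n=22: W (go to 18, an L position)
n=23: W (go to 18, an L position)
n=24: L (options 21(W), 20(W), 19(W) are all W)
n=25: L (options 22(W), 21(W), 20(W) are all W)
n=26: L (options 23(W), 22(W), 21(W) are all W)
n=27: W (go to 24, an L position)
n=28: W (go to 25, an L position)
n=29: W (go to 26, an L position)
n=30: W (go to 26, an L position)
n=31: W (go to 26, an L position)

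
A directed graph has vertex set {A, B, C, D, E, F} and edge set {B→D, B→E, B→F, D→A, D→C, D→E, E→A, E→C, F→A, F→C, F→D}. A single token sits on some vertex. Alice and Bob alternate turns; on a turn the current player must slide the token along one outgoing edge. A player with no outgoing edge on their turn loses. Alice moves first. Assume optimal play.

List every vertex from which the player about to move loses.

Compute win/loss labels from the base case upward. A position with no move is L. Any other position is W if it can reach an L in one move, else L.
Every edge goes from a vertex to one that appears earlier in the order C, A, E, D, F, B, so processing vertices in that order labels each vertex after all of its successors.
C: no outgoing edge → L
A: no outgoing edge → L
E: →A(L), so W
D: →A(L), so W
F: →A(L), so W
B: →F(W), D(W), E(W) — all W, so L
The losing starting vertices are exactly the entries labelled L in this table (3 of them).

A, B, C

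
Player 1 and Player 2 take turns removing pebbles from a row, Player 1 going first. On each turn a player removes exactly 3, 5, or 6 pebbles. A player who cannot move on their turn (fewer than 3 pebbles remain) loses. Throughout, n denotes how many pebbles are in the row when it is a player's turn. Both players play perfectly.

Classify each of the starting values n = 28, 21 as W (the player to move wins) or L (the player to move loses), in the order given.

28: L, 21: W

Label each position W (a win for the player to move) or L (a loss). A position with no legal move is L; any other position is W exactly when some move reaches an L, and L when every move reaches a W.
n=0: no move → L
n=1: no move → L
n=2: no move → L
n=3: W (go to 0, an L position)
n=4: W (go to 1, an L position)
n=5: W (go to 2, an L position)
n=6: W (go to 1, an L position)
n=7: W (go to 2, an L position)
n=8: W (go to 2, an L position)
n=9: L (options 6(W), 4(W), 3(W) are all W)
n=10: L (options 7(W), 5(W), 4(W) are all W)
n=11: L (options 8(W), 6(W), 5(W) are all W)
n=12: W (go to 9, an L position)
n=13: W (go to 10, an L position)
n=14: W (go to 11, an L position)
n=15: W (go to 10, an L position)
n=16: W (go to 11, an L position)
n=17: W (go to 11, an L position)
n=18: L (options 15(W), 13(W), 12(W) are all W)
n=19: L (options 16(W), 14(W), 13(W) are all W)
n=20: L (options 17(W), 15(W), 14(W) are all W)
n=21: W (go to 18, an L position)
n=22: W (go to 19, an L position)
n=23: W (go to 20, an L position)
n=24: W (go to 19, an L position)
n=25: W (go to 20, an L position)
n=26: W (go to 20, an L position)
n=27: L (options 24(W), 22(W), 21(W) are all W)
n=28: L (options 25(W), 23(W), 22(W) are all W)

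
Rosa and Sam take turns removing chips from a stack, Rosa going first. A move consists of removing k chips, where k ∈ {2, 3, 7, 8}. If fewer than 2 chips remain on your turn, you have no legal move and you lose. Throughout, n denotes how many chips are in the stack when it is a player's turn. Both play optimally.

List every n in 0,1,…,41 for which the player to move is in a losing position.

Build the W/L table. Terminal = L. A non-terminal position is W if it has a move to some L; otherwise it is L.
n=0: no move → L
n=1: no move → L
n=2: W (go to 0, an L position)
n=3: W (go to 1, an L position)
n=4: W (go to 1, an L position)
n=5: L (options 3(W), 2(W) are all W)
n=6: L (options 4(W), 3(W) are all W)
n=7: W (go to 5, an L position)
n=8: W (go to 6, an L position)
n=9: W (go to 6, an L position)
n=10: L (options 8(W), 7(W), 3(W), 2(W) are all W)
n=11: L (options 9(W), 8(W), 4(W), 3(W) are all W)
n=12: W (go to 10, an L position)
n=13: W (go to 11, an L position)
n=14: W (go to 11, an L position)
n=15: L (options 13(W), 12(W), 8(W), 7(W) are all W)
n=16: L (options 14(W), 13(W), 9(W), 8(W) are all W)
n=17: W (go to 15, an L position)
n=18: W (go to 16, an L position)
n=19: W (go to 16, an L position)
n=20: L (options 18(W), 17(W), 13(W), 12(W) are all W)
n=21: L (options 19(W), 18(W), 14(W), 13(W) are all W)
n=22: W (go to 20, an L position)
n=23: W (go to 21, an L position)
n=24: W (go to 21, an L position)
n=25: L (options 23(W), 22(W), 18(W), 17(W) are all W)
n=26: L (options 24(W), 23(W), 19(W), 18(W) are all W)
n=27: W (go to 25, an L position)
n=28: W (go to 26, an L position)
n=29: W (go to 26, an L position)
n=30: L (options 28(W), 27(W), 23(W), 22(W) are all W)
n=31: L (options 29(W), 28(W), 24(W), 23(W) are all W)
n=32: W (go to 30, an L position)
n=33: W (go to 31, an L position)
n=34: W (go to 31, an L position)
n=35: L (options 33(W), 32(W), 28(W), 27(W) are all W)
n=36: L (options 34(W), 33(W), 29(W), 28(W) are all W)
n=37: W (go to 35, an L position)
n=38: W (go to 36, an L position)
n=39: W (go to 36, an L position)
n=40: L (options 38(W), 37(W), 33(W), 32(W) are all W)
n=41: L (options 39(W), 38(W), 34(W), 33(W) are all W)
Reading off the rows marked L gives the requested list; there are 18 such values of n.

0, 1, 5, 6, 10, 11, 15, 16, 20, 21, 25, 26, 30, 31, 35, 36, 40, 41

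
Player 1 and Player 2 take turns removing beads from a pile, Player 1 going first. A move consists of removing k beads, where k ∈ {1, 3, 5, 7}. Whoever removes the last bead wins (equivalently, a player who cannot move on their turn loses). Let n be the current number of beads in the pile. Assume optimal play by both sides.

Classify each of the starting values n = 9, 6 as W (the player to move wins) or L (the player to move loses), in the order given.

9: W, 6: L

Build the W/L table. Terminal = L. A non-terminal position is W if it has a move to some L; otherwise it is L.
n=0: no move → L
n=1: →0(L), so W
n=2: →1(W) only, which is W, so L
n=3: →2(L), so W
n=4: →3(W), 1(W) — all W, so L
n=5: →4(L), so W
n=6: →5(W), 3(W), 1(W) — all W, so L
n=7: →6(L), so W
n=8: →7(W), 5(W), 3(W), 1(W) — all W, so L
n=9: →8(L), so W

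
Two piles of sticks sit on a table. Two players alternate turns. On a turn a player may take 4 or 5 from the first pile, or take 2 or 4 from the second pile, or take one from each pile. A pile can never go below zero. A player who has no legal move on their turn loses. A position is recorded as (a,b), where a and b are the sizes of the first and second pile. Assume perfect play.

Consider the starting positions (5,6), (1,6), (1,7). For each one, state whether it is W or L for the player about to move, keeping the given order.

(5,6): W, (1,6): L, (1,7): W

Classify positions by backward induction: terminal positions (no move available) are L. From any other position, the mover wins iff some move reaches an L.
No move ever increases a pile, so every position that can arise here has a ≤ 5 and b ≤ 7; it is enough to label the cells with 0 ≤ a ≤ 5 and 0 ≤ b ≤ 7.
Every move lowers a or b (never raises either), so fill the grid row by row in increasing a, and left to right within a row: each cell's successors are then already labelled.
      b=0  b=1  b=2  b=3  b=4  b=5  b=6  b=7
a=0:    L    L    W    W    W    W    L    L
a=1:    L    W    W    L    W    W    L    W
a=2:    L    W    W    L    W    W    L    W
a=3:    L    W    W    L    W    W    L    W
a=4:    W    W    L    L    W    W    W    W
a=5:    W    W    L    W    W    L    W    W
Cells with no legal move (terminal, hence L): (0,0), (0,1), (1,0), (2,0), (3,0).
The remaining L cells, each justified by listing all of its moves:
(0,6): moves to (0,4)(W), (0,2)(W); every one is W ⇒ L
(0,7): moves to (0,5)(W), (0,3)(W); every one is W ⇒ L
(1,3): moves to (1,1)(W), (0,2)(W); every one is W ⇒ L
(1,6): moves to (1,4)(W), (1,2)(W), (0,5)(W); every one is W ⇒ L
(2,3): moves to (2,1)(W), (1,2)(W); every one is W ⇒ L
(2,6): moves to (2,4)(W), (2,2)(W), (1,5)(W); every one is W ⇒ L
(3,3): moves to (3,1)(W), (2,2)(W); every one is W ⇒ L
(3,6): moves to (3,4)(W), (3,2)(W), (2,5)(W); every one is W ⇒ L
(4,2): moves to (0,2)(W), (4,0)(W), (3,1)(W); every one is W ⇒ L
(4,3): moves to (0,3)(W), (4,1)(W), (3,2)(W); every one is W ⇒ L
(5,2): moves to (1,2)(W), (0,2)(W), (5,0)(W), (4,1)(W); every one is W ⇒ L
(5,5): moves to (1,5)(W), (0,5)(W), (5,3)(W), (5,1)(W), (4,4)(W); every one is W ⇒ L
Every other cell has at least one move into one of the L cells above, so it is W.
(5,6): the move to (1,6) reaches an L cell, so W
(1,6): one of the L cells justified above, so L
(1,7): the move to (1,3) reaches an L cell, so W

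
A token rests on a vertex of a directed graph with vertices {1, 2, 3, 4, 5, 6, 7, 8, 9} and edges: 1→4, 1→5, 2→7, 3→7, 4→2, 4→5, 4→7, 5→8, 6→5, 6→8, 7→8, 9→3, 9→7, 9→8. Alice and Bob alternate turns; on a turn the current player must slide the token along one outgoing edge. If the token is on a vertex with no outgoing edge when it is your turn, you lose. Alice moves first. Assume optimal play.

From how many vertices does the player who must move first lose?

4

Use the standard recursion: the mover loses at a terminal position; elsewhere, the mover wins exactly when some move hands the opponent an L position.
Every edge goes from a vertex to one that appears earlier in the order 8, 7, 5, 3, 9, 2, 4, 6, 1, so processing vertices in that order labels each vertex after all of its successors.
8: no outgoing edge → L
7: →8(L), so W
5: →8(L), so W
3: →7(W) only, which is W, so L
9: →3(L), so W
2: →7(W) only, which is W, so L
4: →2(L), so W
6: →8(L), so W
1: →4(W), 5(W) — all W, so L
The L vertices are 1, 2, 3, 8; that is 4 in all.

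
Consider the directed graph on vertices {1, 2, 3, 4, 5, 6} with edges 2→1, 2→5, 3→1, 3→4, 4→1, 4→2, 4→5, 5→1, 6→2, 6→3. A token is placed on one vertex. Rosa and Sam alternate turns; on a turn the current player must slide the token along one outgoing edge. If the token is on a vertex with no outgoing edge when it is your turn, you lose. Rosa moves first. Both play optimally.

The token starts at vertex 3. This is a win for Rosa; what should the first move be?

Work bottom-up. With no move the player to move loses. Otherwise the position is W if at least one move leads to an L position for the opponent, and L if every move leads to a W.
Every edge goes from a vertex to one that appears earlier in the order 1, 5, 2, 4, 3, 6, so processing vertices in that order labels each vertex after all of its successors.
1: no outgoing edge → L
5: →1(L), so W
2: →1(L), so W
4: →1(L), so W
3: →1(L), so W
6: →3(W), 2(W) — all W, so L
From 3, the L positions reachable in one move are: 1.

Move to 1.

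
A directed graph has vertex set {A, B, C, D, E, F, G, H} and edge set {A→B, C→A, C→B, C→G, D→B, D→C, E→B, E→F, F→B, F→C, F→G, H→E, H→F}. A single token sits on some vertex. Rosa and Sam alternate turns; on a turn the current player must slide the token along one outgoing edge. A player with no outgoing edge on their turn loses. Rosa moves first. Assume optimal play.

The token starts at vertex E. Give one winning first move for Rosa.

Move to B.

Positions with no move are L. A position that does have a move is losing for the player to move precisely when every available move leads to a winning position for the opponent. Fill in the labels:
Every edge goes from a vertex to one that appears earlier in the order B, G, A, C, F, E, H, D, so processing vertices in that order labels each vertex after all of its successors.
B: no outgoing edge → L
G: no outgoing edge → L
A: →B(L), so W
C: →G(L), so W
F: →G(L), so W
E: →B(L), so W
H: →E(W), F(W) — all W, so L
D: →B(L), so W
From E, the L positions reachable in one move are: B.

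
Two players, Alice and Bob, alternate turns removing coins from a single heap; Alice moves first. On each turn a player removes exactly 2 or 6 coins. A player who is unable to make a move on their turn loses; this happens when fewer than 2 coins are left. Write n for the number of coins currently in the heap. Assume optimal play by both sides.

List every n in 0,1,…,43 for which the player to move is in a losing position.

Label each position W (a win for the player to move) or L (a loss). A position with no legal move is L; any other position is W exactly when some move reaches an L, and L when every move reaches a W.
n=0: no move → L
n=1: no move → L
n=2: can move to 0, which is L ⇒ W
n=3: can move to 1, which is L ⇒ W
n=4: the only move is to 2(W), a W ⇒ L
n=5: the only move is to 3(W), a W ⇒ L
n=6: can move to 4, which is L ⇒ W
n=7: can move to 5, which is L ⇒ W
n=8: moves to 6(W), 2(W); every one is W ⇒ L
n=9: moves to 7(W), 3(W); every one is W ⇒ L
n=10: can move to 8, which is L ⇒ W
n=11: can move to 9, which is L ⇒ W
n=12: moves to 10(W), 6(W); every one is W ⇒ L
n=13: moves to 11(W), 7(W); every one is W ⇒ L
n=14: can move to 12, which is L ⇒ W
n=15: can move to 13, which is L ⇒ W
n=16: moves to 14(W), 10(W); every one is W ⇒ L
n=17: moves to 15(W), 11(W); every one is W ⇒ L
n=18: can move to 16, which is L ⇒ W
n=19: can move to 17, which is L ⇒ W
n=20: moves to 18(W), 14(W); every one is W ⇒ L
n=21: moves to 19(W), 15(W); every one is W ⇒ L
n=22: can move to 20, which is L ⇒ W
n=23: can move to 21, which is L ⇒ W
n=24: moves to 22(W), 18(W); every one is W ⇒ L
n=25: moves to 23(W), 19(W); every one is W ⇒ L
n=26: can move to 24, which is L ⇒ W
n=27: can move to 25, which is L ⇒ W
n=28: moves to 26(W), 22(W); every one is W ⇒ L
n=29: moves to 27(W), 23(W); every one is W ⇒ L
n=30: can move to 28, which is L ⇒ W
n=31: can move to 29, which is L ⇒ W
n=32: moves to 30(W), 26(W); every one is W ⇒ L
n=33: moves to 31(W), 27(W); every one is W ⇒ L
n=34: can move to 32, which is L ⇒ W
n=35: can move to 33, which is L ⇒ W
n=36: moves to 34(W), 30(W); every one is W ⇒ L
n=37: moves to 35(W), 31(W); every one is W ⇒ L
n=38: can move to 36, which is L ⇒ W
n=39: can move to 37, which is L ⇒ W
n=40: moves to 38(W), 34(W); every one is W ⇒ L
n=41: moves to 39(W), 35(W); every one is W ⇒ L
n=42: can move to 40, which is L ⇒ W
n=43: can move to 41, which is L ⇒ W
Reading off the rows marked L gives the requested list; there are 22 such values of n.

0, 1, 4, 5, 8, 9, 12, 13, 16, 17, 20, 21, 24, 25, 28, 29, 32, 33, 36, 37, 40, 41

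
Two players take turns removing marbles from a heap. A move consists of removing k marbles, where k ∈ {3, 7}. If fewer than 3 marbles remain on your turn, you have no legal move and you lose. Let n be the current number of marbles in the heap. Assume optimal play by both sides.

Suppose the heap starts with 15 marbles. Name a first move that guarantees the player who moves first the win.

Compute win/loss labels from the base case upward. A position with no move is L. Any other position is W if it can reach an L in one move, else L.
n=0: no move → L
n=1: no move → L
n=2: no move → L
n=3: →0(L), so W
n=4: →1(L), so W
n=5: →2(L), so W
n=6: →3(W) only, which is W, so L
n=7: →0(L), so W
n=8: →1(L), so W
n=9: →6(L), so W
n=10: →7(W), 3(W) — all W, so L
n=11: →8(W), 4(W) — all W, so L
n=12: →9(W), 5(W) — all W, so L
n=13: →10(L), so W
n=14: →11(L), so W
n=15: →12(L), so W
From 15, the L positions reachable in one move are: 12.

Remove 3, leaving 12.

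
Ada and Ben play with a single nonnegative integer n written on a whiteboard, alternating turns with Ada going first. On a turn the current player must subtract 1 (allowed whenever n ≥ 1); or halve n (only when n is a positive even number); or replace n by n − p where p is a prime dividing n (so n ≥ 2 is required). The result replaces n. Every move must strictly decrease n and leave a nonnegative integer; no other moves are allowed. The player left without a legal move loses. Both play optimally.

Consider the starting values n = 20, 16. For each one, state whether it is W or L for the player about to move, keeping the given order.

20: L, 16: W

Work bottom-up. With no move the player to move loses. Otherwise the position is W if at least one move leads to an L position for the opponent, and L if every move leads to a W.
n=0: no move → L
n=1: W (go to 0, an L position)
n=2: W (go to 0, an L position)
n=3: W (go to 0, an L position)
n=4: L (options 2(W), 3(W) are all W)
n=5: W (go to 0, an L position)
n=6: W (go to 4, an L position)
n=7: W (go to 0, an L position)
n=8: W (go to 4, an L position)
n=9: L (options 6(W), 8(W) are all W)
n=10: W (go to 9, an L position)
n=11: W (go to 0, an L position)
n=12: W (go to 9, an L position)
n=13: W (go to 0, an L position)
n=14: L (options 7(W), 12(W), 13(W) are all W)
n=15: W (go to 14, an L position)
n=16: W (go to 14, an L position)
n=17: W (go to 0, an L position)
n=18: W (go to 9, an L position)
n=19: W (go to 0, an L position)
n=20: L (options 10(W), 15(W), 18(W), 19(W) are all W)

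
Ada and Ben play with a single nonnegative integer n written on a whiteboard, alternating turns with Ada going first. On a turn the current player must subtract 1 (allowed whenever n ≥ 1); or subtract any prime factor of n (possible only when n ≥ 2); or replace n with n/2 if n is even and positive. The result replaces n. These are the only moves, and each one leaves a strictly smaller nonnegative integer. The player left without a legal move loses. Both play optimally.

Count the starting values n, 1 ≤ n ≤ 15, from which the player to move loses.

Classify positions by backward induction: terminal positions (no move available) are L. From any other position, the mover wins iff some move reaches an L.
n=0: no move → L
n=1: reaches L-position 0 → W
n=2: reaches L-position 0 → W
n=3: reaches L-position 0 → W
n=4: only reaches 2(W), 3(W), all W → L
n=5: reaches L-position 0 → W
n=6: reaches L-position 4 → W
n=7: reaches L-position 0 → W
n=8: reaches L-position 4 → W
n=9: only reaches 6(W), 8(W), all W → L
n=10: reaches L-position 9 → W
n=11: reaches L-position 0 → W
n=12: reaches L-position 9 → W
n=13: reaches L-position 0 → W
n=14: only reaches 7(W), 12(W), 13(W), all W → L
n=15: reaches L-position 14 → W
L entries with 1 ≤ n ≤ 15 (n=0 is outside the asked range and is not counted): n = 4, 9, 14; that makes 3.

3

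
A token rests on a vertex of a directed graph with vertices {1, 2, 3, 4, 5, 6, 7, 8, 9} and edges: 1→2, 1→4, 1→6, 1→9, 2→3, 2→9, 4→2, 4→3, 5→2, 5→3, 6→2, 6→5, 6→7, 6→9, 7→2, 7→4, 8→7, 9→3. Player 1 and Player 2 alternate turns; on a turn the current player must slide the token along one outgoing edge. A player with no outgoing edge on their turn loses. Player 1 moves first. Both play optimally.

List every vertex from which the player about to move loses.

1, 3, 7

Positions with no move are L. A position that does have a move is losing for the player to move precisely when every available move leads to a winning position for the opponent. Fill in the labels:
Every edge goes from a vertex to one that appears earlier in the order 3, 9, 2, 4, 7, 5, 6, 8, 1, so processing vertices in that order labels each vertex after all of its successors.
3: no outgoing edge → L
9: can move to 3, which is L ⇒ W
2: can move to 3, which is L ⇒ W
4: can move to 3, which is L ⇒ W
7: moves to 4(W), 2(W); every one is W ⇒ L
5: can move to 3, which is L ⇒ W
6: can move to 7, which is L ⇒ W
8: can move to 7, which is L ⇒ W
1: moves to 6(W), 4(W), 2(W), 9(W); every one is W ⇒ L
Reading off the rows marked L gives the requested list; there are 3 such vertices.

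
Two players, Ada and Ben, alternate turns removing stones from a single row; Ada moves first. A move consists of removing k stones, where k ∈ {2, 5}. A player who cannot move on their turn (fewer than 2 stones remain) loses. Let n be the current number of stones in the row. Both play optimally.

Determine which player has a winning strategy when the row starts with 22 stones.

Ben wins.

Classify positions by backward induction: terminal positions (no move available) are L. From any other position, the mover wins iff some move reaches an L.
n=0: no move → L
n=1: no move → L
n=2: reaches L-position 0 → W
n=3: reaches L-position 1 → W
n=4: only reaches 2(W), which is W → L
n=5: reaches L-position 0 → W
n=6: reaches L-position 4 → W
n=7: only reaches 5(W), 2(W), all W → L
n=8: only reaches 6(W), 3(W), all W → L
n=9: reaches L-position 7 → W
n=10: reaches L-position 8 → W
n=11: only reaches 9(W), 6(W), all W → L
n=12: reaches L-position 7 → W
n=13: reaches L-position 11 → W
n=14: only reaches 12(W), 9(W), all W → L
n=15: only reaches 13(W), 10(W), all W → L
n=16: reaches L-position 14 → W
n=17: reaches L-position 15 → W
n=18: only reaches 16(W), 13(W), all W → L
n=19: reaches L-position 14 → W
n=20: reaches L-position 18 → W
n=21: only reaches 19(W), 16(W), all W → L
n=22: only reaches 20(W), 17(W), all W → L
The starting position 22 is L: whatever Ada does, the opponent receives a W position.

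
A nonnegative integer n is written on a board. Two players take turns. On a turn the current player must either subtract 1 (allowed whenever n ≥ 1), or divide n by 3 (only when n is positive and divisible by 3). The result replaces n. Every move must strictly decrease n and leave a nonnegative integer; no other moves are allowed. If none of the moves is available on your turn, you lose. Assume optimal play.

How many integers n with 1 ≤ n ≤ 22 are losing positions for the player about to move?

10

Compute win/loss labels from the base case upward. A position with no move is L. Any other position is W if it can reach an L in one move, else L.
n=0: no move → L
n=1: W (go to 0, an L position)
n=2: L (sole option 1(W) is W)
n=3: W (go to 2, an L position)
n=4: L (sole option 3(W) is W)
n=5: W (go to 4, an L position)
n=6: W (go to 2, an L position)
n=7: L (sole option 6(W) is W)
n=8: W (go to 7, an L position)
n=9: L (options 3(W), 8(W) are all W)
n=10: W (go to 9, an L position)
n=11: L (sole option 10(W) is W)
n=12: W (go to 4, an L position)
n=13: L (sole option 12(W) is W)
n=14: W (go to 13, an L position)
n=15: L (options 5(W), 14(W) are all W)
n=16: W (go to 15, an L position)
n=17: L (sole option 16(W) is W)
n=18: W (go to 17, an L position)
n=19: L (sole option 18(W) is W)
n=20: W (go to 19, an L position)
n=21: W (go to 7, an L position)
n=22: L (sole option 21(W) is W)
L entries with 1 ≤ n ≤ 22 (n=0 is outside the asked range and is not counted): n = 2, 4, 7, 9, 11, 13, 15, 17, 19, 22; that makes 10.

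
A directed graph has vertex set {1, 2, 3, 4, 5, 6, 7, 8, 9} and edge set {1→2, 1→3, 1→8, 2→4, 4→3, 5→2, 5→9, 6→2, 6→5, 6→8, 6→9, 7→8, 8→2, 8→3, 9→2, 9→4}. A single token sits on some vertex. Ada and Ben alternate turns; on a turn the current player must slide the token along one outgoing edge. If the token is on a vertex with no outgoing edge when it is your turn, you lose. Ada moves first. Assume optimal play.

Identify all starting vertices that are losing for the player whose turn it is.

2, 3, 7

Positions with no move are L. A position that does have a move is losing for the player to move precisely when every available move leads to a winning position for the opponent. Fill in the labels:
Every edge goes from a vertex to one that appears earlier in the order 3, 4, 2, 8, 9, 5, 1, 7, 6, so processing vertices in that order labels each vertex after all of its successors.
3: no outgoing edge → L
4: reaches L-position 3 → W
2: only reaches 4(W), which is W → L
8: reaches L-position 2 → W
9: reaches L-position 2 → W
5: reaches L-position 2 → W
1: reaches L-position 2 → W
7: only reaches 8(W), which is W → L
6: reaches L-position 2 → W
The losing starting vertices are exactly the entries labelled L in this table (3 of them).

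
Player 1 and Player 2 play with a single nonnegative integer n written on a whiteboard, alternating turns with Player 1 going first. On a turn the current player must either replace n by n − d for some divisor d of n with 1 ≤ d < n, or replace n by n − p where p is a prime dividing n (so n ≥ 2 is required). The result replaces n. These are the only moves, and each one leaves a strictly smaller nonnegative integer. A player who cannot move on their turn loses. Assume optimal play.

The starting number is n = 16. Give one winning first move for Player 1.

Work bottom-up. With no move the player to move loses. Otherwise the position is W if at least one move leads to an L position for the opponent, and L if every move leads to a W.
n=0: no move → L
n=1: no move → L
n=2: reaches L-position 0 → W
n=3: reaches L-position 0 → W
n=4: only reaches 2(W), 3(W), all W → L
n=5: reaches L-position 0 → W
n=6: reaches L-position 4 → W
n=7: reaches L-position 0 → W
n=8: reaches L-position 4 → W
n=9: only reaches 6(W), 8(W), all W → L
n=10: reaches L-position 9 → W
n=11: reaches L-position 0 → W
n=12: reaches L-position 9 → W
n=13: reaches L-position 0 → W
n=14: only reaches 7(W), 12(W), 13(W), all W → L
n=15: reaches L-position 14 → W
n=16: reaches L-position 14 → W
From 16, the L positions reachable in one move are: 14.

Move to 14.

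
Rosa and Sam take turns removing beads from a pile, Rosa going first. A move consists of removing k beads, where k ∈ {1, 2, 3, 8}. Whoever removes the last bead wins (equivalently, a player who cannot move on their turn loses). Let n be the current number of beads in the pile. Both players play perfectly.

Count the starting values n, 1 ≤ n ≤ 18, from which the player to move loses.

4

Classify positions by backward induction: terminal positions (no move available) are L. From any other position, the mover wins iff some move reaches an L.
n=0: no move → L
n=1: W (go to 0, an L position)
n=2: W (go to 0, an L position)
n=3: W (go to 0, an L position)
n=4: L (options 3(W), 2(W), 1(W) are all W)
n=5: W (go to 4, an L position)
n=6: W (go to 4, an L position)
n=7: W (go to 4, an L position)
n=8: W (go to 0, an L position)
n=9: L (options 8(W), 7(W), 6(W), 1(W) are all W)
n=10: W (go to 9, an L position)
n=11: W (go to 9, an L position)
n=12: W (go to 9, an L position)
n=13: L (options 12(W), 11(W), 10(W), 5(W) are all W)
n=14: W (go to 13, an L position)
n=15: W (go to 13, an L position)
n=16: W (go to 13, an L position)
n=17: W (go to 9, an L position)
n=18: L (options 17(W), 16(W), 15(W), 10(W) are all W)
L entries with 1 ≤ n ≤ 18 (n=0 is outside the asked range and is not counted): n = 4, 9, 13, 18; that makes 4.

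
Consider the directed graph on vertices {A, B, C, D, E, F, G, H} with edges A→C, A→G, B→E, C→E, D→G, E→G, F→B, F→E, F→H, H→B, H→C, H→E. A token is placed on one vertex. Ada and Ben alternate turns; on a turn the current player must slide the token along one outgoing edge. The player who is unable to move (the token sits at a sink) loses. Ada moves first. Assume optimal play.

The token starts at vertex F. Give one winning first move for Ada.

Classify positions by backward induction: terminal positions (no move available) are L. From any other position, the mover wins iff some move reaches an L.
Every edge goes from a vertex to one that appears earlier in the order G, E, C, B, H, F, A, D, so processing vertices in that order labels each vertex after all of its successors.
G: no outgoing edge → L
E: can move to G, which is L ⇒ W
C: the only move is to E(W), a W ⇒ L
B: the only move is to E(W), a W ⇒ L
H: can move to B, which is L ⇒ W
F: can move to B, which is L ⇒ W
A: can move to C, which is L ⇒ W
D: can move to G, which is L ⇒ W
From F, the L positions reachable in one move are: B.

Move to B.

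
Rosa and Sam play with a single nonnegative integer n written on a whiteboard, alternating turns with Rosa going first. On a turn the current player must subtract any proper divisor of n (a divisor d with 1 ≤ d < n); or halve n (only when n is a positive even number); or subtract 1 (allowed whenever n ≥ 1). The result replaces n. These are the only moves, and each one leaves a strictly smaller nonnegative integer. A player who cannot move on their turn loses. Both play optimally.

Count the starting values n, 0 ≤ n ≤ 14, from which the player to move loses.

7

Positions with no move are L. A position that does have a move is losing for the player to move precisely when every available move leads to a winning position for the opponent. Fill in the labels:
n=0: no move → L
n=1: can move to 0, which is L ⇒ W
n=2: the only move is to 1(W), a W ⇒ L
n=3: can move to 2, which is L ⇒ W
n=4: can move to 2, which is L ⇒ W
n=5: the only move is to 4(W), a W ⇒ L
n=6: can move to 5, which is L ⇒ W
n=7: the only move is to 6(W), a W ⇒ L
n=8: can move to 7, which is L ⇒ W
n=9: moves to 6(W), 8(W); every one is W ⇒ L
n=10: can move to 5, which is L ⇒ W
n=11: the only move is to 10(W), a W ⇒ L
n=12: can move to 9, which is L ⇒ W
n=13: the only move is to 12(W), a W ⇒ L
n=14: can move to 7, which is L ⇒ W
L entries with 0 ≤ n ≤ 14: n = 0, 2, 5, 7, 9, 11, 13; that makes 7.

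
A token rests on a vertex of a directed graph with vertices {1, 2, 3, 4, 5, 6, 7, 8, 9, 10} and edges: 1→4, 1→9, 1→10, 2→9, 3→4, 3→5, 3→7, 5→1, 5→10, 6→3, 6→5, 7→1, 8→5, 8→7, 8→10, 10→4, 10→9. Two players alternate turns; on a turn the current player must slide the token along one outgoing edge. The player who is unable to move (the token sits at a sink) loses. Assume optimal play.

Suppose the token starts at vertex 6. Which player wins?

Compute win/loss labels from the base case upward. A position with no move is L. Any other position is W if it can reach an L in one move, else L.
Every edge goes from a vertex to one that appears earlier in the order 9, 4, 10, 2, 1, 7, 5, 8, 3, 6, so processing vertices in that order labels each vertex after all of its successors.
9: no outgoing edge → L
4: no outgoing edge → L
10: →4(L), so W
2: →9(L), so W
1: →4(L), so W
7: →1(W) only, which is W, so L
5: →1(W), 10(W) — all W, so L
8: →5(L), so W
3: →5(L), so W
6: →5(L), so W
From 6 the player to move can move to 5, reaching an L position.

The first player wins.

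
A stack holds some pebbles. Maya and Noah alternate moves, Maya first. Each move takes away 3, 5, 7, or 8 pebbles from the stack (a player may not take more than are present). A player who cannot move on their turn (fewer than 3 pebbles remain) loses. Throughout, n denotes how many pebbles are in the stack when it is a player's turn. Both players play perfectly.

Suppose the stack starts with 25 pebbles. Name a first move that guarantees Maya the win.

Remove 3, leaving 22.

Use the standard recursion: the mover loses at a terminal position; elsewhere, the mover wins exactly when some move hands the opponent an L position.
n=0: no move → L
n=1: no move → L
n=2: no move → L
n=3: can move to 0, which is L ⇒ W
n=4: can move to 1, which is L ⇒ W
n=5: can move to 2, which is L ⇒ W
n=6: can move to 1, which is L ⇒ W
n=7: can move to 2, which is L ⇒ W
n=8: can move to 1, which is L ⇒ W
n=9: can move to 2, which is L ⇒ W
n=10: can move to 2, which is L ⇒ W
n=11: moves to 8(W), 6(W), 4(W), 3(W); every one is W ⇒ L
n=12: moves to 9(W), 7(W), 5(W), 4(W); every one is W ⇒ L
n=13: moves to 10(W), 8(W), 6(W), 5(W); every one is W ⇒ L
n=14: can move to 11, which is L ⇒ W
n=15: can move to 12, which is L ⇒ W
n=16: can move to 13, which is L ⇒ W
n=17: can move to 12, which is L ⇒ W
n=18: can move to 13, which is L ⇒ W
n=19: can move to 12, which is L ⇒ W
n=20: can move to 13, which is L ⇒ W
n=21: can move to 13, which is L ⇒ W
n=22: moves to 19(W), 17(W), 15(W), 14(W); every one is W ⇒ L
n=23: moves to 20(W), 18(W), 16(W), 15(W); every one is W ⇒ L
n=24: moves to 21(W), 19(W), 17(W), 16(W); every one is W ⇒ L
n=25: can move to 22, which is L ⇒ W
From 25, the L positions reachable in one move are: 22.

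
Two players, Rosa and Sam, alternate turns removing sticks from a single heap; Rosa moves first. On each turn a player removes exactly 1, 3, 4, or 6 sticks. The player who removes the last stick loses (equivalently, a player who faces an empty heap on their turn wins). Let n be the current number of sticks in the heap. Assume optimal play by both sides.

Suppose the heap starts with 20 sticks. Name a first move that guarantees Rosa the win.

Remove 3, leaving 17.

Use the standard recursion: the mover wins at a terminal position; elsewhere, the mover wins exactly when some move hands the opponent an L position.
n=0: no move; the opponent has just taken the last stick and therefore loses → W
n=1: L (sole option 0(W) is W)
n=2: W (go to 1, an L position)
n=3: L (options 2(W), 0(W) are all W)
n=4: W (go to 3, an L position)
n=5: W (go to 1, an L position)
n=6: W (go to 3, an L position)
n=7: W (go to 3, an L position)
n=8: L (options 7(W), 5(W), 4(W), 2(W) are all W)
n=9: W (go to 8, an L position)
n=10: L (options 9(W), 7(W), 6(W), 4(W) are all W)
n=11: W (go to 10, an L position)
n=12: W (go to 8, an L position)
n=13: W (go to 10, an L position)
n=14: W (go to 10, an L position)
n=15: L (options 14(W), 12(W), 11(W), 9(W) are all W)
n=16: W (go to 15, an L position)
n=17: L (options 16(W), 14(W), 13(W), 11(W) are all W)
n=18: W (go to 17, an L position)
n=19: W (go to 15, an L position)
n=20: W (go to 17, an L position)
From 20, the L positions reachable in one move are: 17.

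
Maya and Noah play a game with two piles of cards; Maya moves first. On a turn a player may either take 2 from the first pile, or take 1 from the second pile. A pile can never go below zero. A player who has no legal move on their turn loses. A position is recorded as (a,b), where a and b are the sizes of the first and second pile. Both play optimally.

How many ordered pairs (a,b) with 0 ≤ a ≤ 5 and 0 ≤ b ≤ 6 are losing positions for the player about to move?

Compute win/loss labels from the base case upward. A position with no move is L. Any other position is W if it can reach an L in one move, else L.
Every move lowers a or b (never raises either), so fill the grid row by row in increasing a, and left to right within a row: each cell's successors are then already labelled.
      b=0  b=1  b=2  b=3  b=4  b=5  b=6
a=0:    L    W    L    W    L    W    L
a=1:    L    W    L    W    L    W    L
a=2:    W    L    W    L    W    L    W
a=3:    W    L    W    L    W    L    W
a=4:    L    W    L    W    L    W    L
a=5:    L    W    L    W    L    W    L
Cells with no legal move (terminal, hence L): (0,0), (1,0).
The remaining L cells, each justified by listing all of its moves:
(0,2): L (sole option (0,1)(W) is W)
(0,4): L (sole option (0,3)(W) is W)
(0,6): L (sole option (0,5)(W) is W)
(1,2): L (sole option (1,1)(W) is W)
(1,4): L (sole option (1,3)(W) is W)
(1,6): L (sole option (1,5)(W) is W)
(2,1): L (options (0,1)(W), (2,0)(W) are all W)
(2,3): L (options (0,3)(W), (2,2)(W) are all W)
(2,5): L (options (0,5)(W), (2,4)(W) are all W)
(3,1): L (options (1,1)(W), (3,0)(W) are all W)
(3,3): L (options (1,3)(W), (3,2)(W) are all W)
(3,5): L (options (1,5)(W), (3,4)(W) are all W)
(4,0): L (sole option (2,0)(W) is W)
(4,2): L (options (2,2)(W), (4,1)(W) are all W)
(4,4): L (options (2,4)(W), (4,3)(W) are all W)
(4,6): L (options (2,6)(W), (4,5)(W) are all W)
(5,0): L (sole option (3,0)(W) is W)
(5,2): L (options (3,2)(W), (5,1)(W) are all W)
(5,4): L (options (3,4)(W), (5,3)(W) are all W)
(5,6): L (options (3,6)(W), (5,5)(W) are all W)
Every other cell has at least one move into one of the L cells above, so it is W.
L cells per row: a=0: 4, a=1: 4, a=2: 3, a=3: 3, a=4: 4, a=5: 4; total 22.

22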